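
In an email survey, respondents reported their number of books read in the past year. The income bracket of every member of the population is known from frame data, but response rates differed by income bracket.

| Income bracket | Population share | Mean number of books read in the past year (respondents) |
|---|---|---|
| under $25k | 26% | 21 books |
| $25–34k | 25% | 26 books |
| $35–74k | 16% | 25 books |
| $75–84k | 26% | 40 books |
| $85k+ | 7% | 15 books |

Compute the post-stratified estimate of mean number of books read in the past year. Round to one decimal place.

27.4

Weight each group's respondent value by its population share:
  under $25k: 0.26 × 21 = 5.46
  $25–34k: 0.25 × 26 = 6.5
  $35–74k: 0.16 × 25 = 4
  $75–84k: 0.26 × 40 = 10.4
  $85k+: 0.07 × 15 = 1.05
Post-stratified estimate = 27.41 → 27.4.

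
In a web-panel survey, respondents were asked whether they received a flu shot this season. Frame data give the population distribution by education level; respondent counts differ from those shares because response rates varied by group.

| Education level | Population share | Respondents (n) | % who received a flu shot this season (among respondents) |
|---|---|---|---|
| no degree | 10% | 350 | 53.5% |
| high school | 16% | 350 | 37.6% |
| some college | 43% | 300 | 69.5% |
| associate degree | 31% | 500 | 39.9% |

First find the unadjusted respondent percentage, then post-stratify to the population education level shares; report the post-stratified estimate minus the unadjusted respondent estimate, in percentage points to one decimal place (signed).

+5.2 percentage points

Without adjustment, the pooled respondent share is:
  (350/1500)×53.5 + (350/1500)×37.6 + (300/1500)×69.5 + (500/1500)×39.9 = 48.4567%
Reweighting by population education level shares:
  0.1×53.5 + 0.16×37.6 + 0.43×69.5 + 0.31×39.9 = 53.62%
Difference = 53.62 − 48.4567 = 5.1633 pp.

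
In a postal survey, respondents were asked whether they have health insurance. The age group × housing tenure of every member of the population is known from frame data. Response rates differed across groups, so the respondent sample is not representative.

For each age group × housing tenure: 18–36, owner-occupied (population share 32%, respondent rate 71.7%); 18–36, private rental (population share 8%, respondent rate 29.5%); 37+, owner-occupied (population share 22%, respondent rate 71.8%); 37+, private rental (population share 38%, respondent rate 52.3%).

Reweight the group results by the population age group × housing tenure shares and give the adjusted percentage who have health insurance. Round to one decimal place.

Weight each group's respondent value by its population share:
  18–36, owner-occupied: 0.32 × 71.7 = 22.944
  18–36, private rental: 0.08 × 29.5 = 2.36
  37+, owner-occupied: 0.22 × 71.8 = 15.796
  37+, private rental: 0.38 × 52.3 = 19.874
Post-stratified estimate = 60.974 → 61.0%.

61.0%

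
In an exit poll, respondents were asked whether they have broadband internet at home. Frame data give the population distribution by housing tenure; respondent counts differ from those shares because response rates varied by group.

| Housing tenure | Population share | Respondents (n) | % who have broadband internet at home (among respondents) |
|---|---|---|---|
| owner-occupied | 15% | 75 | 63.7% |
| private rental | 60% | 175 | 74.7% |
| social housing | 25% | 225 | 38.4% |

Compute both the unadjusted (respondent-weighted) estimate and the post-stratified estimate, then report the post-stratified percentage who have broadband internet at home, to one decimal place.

64.0%

Naive respondent-only estimate (weights = respondent counts):
  (75/475)×63.7 + (175/475)×74.7 + (225/475)×38.4 = 55.7684%
Post-stratified estimate weights by population shares:
  0.15×63.7 + 0.6×74.7 + 0.25×38.4 = 63.975%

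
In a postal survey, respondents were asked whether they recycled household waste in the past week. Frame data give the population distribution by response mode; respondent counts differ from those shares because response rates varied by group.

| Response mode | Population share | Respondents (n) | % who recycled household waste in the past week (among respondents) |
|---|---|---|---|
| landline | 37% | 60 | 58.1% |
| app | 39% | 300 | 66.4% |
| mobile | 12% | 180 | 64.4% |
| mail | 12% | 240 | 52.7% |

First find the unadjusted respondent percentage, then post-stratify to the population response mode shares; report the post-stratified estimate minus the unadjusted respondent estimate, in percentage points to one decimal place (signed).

Unadjusted (pooled respondent) estimate weights by respondent counts:
  (60/780)×58.1 + (300/780)×66.4 + (180/780)×64.4 + (240/780)×52.7 = 61.0846%
Post-stratifying to population shares instead:
  0.37×58.1 + 0.39×66.4 + 0.12×64.4 + 0.12×52.7 = 61.445%
Difference = 61.445 − 61.0846 = 0.3604 pp.

+0.4 percentage points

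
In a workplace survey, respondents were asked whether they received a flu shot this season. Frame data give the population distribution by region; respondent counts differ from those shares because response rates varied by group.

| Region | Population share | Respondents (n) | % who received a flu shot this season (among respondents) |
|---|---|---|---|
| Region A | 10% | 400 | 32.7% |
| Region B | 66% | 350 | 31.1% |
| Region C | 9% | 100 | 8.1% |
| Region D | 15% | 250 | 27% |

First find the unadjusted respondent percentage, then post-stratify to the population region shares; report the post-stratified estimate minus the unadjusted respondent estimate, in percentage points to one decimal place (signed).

-0.1 percentage points

Without adjustment, the pooled respondent share is:
  (400/1100)×32.7 + (350/1100)×31.1 + (100/1100)×8.1 + (250/1100)×27 = 28.6591%
Post-stratifying to population shares instead:
  0.1×32.7 + 0.66×31.1 + 0.09×8.1 + 0.15×27 = 28.575%
Difference = 28.575 − 28.6591 = -0.0841 pp.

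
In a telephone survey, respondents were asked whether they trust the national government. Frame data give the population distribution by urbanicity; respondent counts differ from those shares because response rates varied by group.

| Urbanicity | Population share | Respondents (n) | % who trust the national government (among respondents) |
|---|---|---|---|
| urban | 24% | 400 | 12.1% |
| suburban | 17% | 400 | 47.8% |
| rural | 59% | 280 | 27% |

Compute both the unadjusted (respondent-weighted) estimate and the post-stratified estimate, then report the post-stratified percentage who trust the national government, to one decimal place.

27.0%

Unadjusted (pooled respondent) estimate weights by respondent counts:
  (400/1080)×12.1 + (400/1080)×47.8 + (280/1080)×27 = 29.1852%
Post-stratifying to population shares instead:
  0.24×12.1 + 0.17×47.8 + 0.59×27 = 26.96%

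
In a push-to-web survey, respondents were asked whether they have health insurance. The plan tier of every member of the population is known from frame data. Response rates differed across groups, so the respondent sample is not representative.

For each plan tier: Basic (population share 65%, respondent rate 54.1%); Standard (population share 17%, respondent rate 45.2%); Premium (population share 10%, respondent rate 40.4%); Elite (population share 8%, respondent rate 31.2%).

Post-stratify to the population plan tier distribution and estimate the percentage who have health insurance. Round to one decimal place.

49.4%

Post-stratification weights by population share, not respondent share:
  Basic: 0.65 × 54.1 = 35.165
  Standard: 0.17 × 45.2 = 7.684
  Premium: 0.1 × 40.4 = 4.04
  Elite: 0.08 × 31.2 = 2.496
Post-stratified estimate = 49.385 → 49.4%.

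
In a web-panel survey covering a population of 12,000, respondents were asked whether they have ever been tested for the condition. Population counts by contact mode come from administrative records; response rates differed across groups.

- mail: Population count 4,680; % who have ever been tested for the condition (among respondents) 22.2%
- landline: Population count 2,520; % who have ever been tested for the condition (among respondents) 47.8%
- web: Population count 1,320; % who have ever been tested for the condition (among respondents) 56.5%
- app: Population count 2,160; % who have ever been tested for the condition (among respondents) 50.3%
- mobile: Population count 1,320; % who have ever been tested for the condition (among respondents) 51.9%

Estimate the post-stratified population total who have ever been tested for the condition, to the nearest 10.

4,760

Estimated count per cell = population count × respondent percentage:
  mail: 4,680 × 22.2% = 1038.96
  landline: 2,520 × 47.8% = 1204.56
  web: 1,320 × 56.5% = 745.8
  app: 2,160 × 50.3% = 1086.48
  mobile: 1,320 × 51.9% = 685.08
Estimated total = 4760.88 → 4,760.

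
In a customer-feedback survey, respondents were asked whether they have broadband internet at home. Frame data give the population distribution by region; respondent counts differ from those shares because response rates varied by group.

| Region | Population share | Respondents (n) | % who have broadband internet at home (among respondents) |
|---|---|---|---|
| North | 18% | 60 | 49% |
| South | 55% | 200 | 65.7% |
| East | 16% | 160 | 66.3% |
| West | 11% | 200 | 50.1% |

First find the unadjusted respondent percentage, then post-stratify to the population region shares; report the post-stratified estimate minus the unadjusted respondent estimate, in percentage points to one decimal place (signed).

Unadjusted (pooled respondent) estimate weights by respondent counts:
  (60/620)×49 + (200/620)×65.7 + (160/620)×66.3 + (200/620)×50.1 = 59.2065%
Reweighting by population region shares:
  0.18×49 + 0.55×65.7 + 0.16×66.3 + 0.11×50.1 = 61.074%
Difference = 61.074 − 59.2065 = 1.8675 pp.

+1.9 percentage points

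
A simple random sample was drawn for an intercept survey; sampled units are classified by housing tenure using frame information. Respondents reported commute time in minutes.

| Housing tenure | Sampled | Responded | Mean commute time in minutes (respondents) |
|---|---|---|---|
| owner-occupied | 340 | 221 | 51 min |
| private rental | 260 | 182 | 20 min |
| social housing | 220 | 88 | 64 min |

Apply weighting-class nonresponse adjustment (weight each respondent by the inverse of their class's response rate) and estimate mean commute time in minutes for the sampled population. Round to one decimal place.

44.7

Response rates by class: owner-occupied 221/340 = 65%, private rental 182/260 = 70%, social housing 88/220 = 40%.
With weight = n_sampled/n_responded per class, the weighted class total is n_sampled:
  owner-occupied: 340 × 51 = 17,340
  private rental: 260 × 20 = 5200
  social housing: 220 × 64 = 14,080
Adjusted estimate = 36,620 / 820 = 44.6585 → 44.7.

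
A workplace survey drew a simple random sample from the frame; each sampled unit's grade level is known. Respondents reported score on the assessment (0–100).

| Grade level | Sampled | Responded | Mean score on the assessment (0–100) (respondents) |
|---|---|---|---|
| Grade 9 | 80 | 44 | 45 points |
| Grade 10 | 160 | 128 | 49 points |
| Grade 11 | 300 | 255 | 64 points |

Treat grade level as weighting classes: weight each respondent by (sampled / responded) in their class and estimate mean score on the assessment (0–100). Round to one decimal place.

Class response rates: Grade 9 44/80 = 55%, Grade 10 128/160 = 80%, Grade 11 255/300 = 85%.
Inverse-response-rate weighting restores each class to its sampled count, so class totals weight by n_sampled:
  Grade 9: 80 × 45 = 3600
  Grade 10: 160 × 49 = 7840
  Grade 11: 300 × 64 = 19,200
Adjusted estimate = 30,640 / 540 = 56.7407 → 56.7.

56.7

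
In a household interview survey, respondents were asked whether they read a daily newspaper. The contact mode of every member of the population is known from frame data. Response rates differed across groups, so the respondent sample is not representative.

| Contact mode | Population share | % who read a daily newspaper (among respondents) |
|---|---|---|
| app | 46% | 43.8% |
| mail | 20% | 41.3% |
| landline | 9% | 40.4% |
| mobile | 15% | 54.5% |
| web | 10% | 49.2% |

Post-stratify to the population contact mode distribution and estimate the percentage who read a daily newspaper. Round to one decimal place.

45.1%

Weight each group's respondent value by its population share:
  app: 0.46 × 43.8 = 20.148
  mail: 0.2 × 41.3 = 8.26
  landline: 0.09 × 40.4 = 3.636
  mobile: 0.15 × 54.5 = 8.175
  web: 0.1 × 49.2 = 4.92
Post-stratified estimate = 45.139 → 45.1%.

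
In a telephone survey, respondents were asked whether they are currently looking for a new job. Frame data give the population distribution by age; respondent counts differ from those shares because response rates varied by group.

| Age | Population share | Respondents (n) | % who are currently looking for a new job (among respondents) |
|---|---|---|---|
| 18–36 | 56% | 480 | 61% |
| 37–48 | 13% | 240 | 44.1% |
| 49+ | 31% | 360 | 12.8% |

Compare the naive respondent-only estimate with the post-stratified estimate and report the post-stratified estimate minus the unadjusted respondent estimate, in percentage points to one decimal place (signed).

+2.7 percentage points

Unadjusted (pooled respondent) estimate weights by respondent counts:
  (480/1080)×61 + (240/1080)×44.1 + (360/1080)×12.8 = 41.1778%
Post-stratifying to population shares instead:
  0.56×61 + 0.13×44.1 + 0.31×12.8 = 43.861%
Difference = 43.861 − 41.1778 = 2.6832 pp.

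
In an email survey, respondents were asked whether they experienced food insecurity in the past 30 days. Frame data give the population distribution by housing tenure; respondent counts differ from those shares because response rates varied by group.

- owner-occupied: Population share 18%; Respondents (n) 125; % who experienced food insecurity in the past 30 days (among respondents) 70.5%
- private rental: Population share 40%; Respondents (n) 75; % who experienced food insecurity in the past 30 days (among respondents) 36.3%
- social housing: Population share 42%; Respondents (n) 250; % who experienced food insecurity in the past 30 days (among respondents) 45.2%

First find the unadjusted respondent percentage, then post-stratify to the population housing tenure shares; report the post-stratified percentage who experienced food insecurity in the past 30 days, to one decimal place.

46.2%

Unadjusted (pooled respondent) estimate weights by respondent counts:
  (125/450)×70.5 + (75/450)×36.3 + (250/450)×45.2 = 50.7444%
Reweighting by population housing tenure shares:
  0.18×70.5 + 0.4×36.3 + 0.42×45.2 = 46.194%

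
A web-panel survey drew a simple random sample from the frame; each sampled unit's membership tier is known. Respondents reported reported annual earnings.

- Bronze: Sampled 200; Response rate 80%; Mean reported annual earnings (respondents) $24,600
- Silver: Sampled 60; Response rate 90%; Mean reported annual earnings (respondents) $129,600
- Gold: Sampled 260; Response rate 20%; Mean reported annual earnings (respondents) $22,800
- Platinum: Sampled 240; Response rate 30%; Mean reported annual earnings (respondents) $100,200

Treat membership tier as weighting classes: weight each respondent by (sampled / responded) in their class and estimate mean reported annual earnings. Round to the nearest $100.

Inverse-response-rate weighting restores each class to its sampled count, so class totals weight by n_sampled:
  Bronze: 200 × 24,600 = 4,920,000
  Silver: 60 × 129,600 = 7,776,000
  Gold: 260 × 22,800 = 5,928,000
  Platinum: 240 × 100,200 = 24,048,000
Adjusted estimate = 42,672,000 / 760 = 56147.4 → $56,100.

$56,100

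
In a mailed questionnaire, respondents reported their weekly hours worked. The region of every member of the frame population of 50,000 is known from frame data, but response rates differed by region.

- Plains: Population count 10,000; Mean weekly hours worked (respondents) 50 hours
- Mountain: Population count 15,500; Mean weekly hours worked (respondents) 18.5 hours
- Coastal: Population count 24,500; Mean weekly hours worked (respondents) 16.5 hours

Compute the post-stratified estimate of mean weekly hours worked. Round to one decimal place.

23.8

Reweight to the known region distribution:
  Plains: (10,000/50,000) × 50 = 10
  Mountain: (15,500/50,000) × 18.5 = 5.735
  Coastal: (24,500/50,000) × 16.5 = 8.085
Post-stratified estimate = 23.82 → 23.8.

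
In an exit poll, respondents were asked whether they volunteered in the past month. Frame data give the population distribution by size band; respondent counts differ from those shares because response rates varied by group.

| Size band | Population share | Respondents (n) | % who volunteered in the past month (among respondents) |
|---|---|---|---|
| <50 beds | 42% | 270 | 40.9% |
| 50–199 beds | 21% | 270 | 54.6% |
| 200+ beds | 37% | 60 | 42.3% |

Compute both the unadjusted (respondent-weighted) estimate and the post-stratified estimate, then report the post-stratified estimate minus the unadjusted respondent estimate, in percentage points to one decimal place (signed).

Unadjusted (pooled respondent) estimate weights by respondent counts:
  (270/600)×40.9 + (270/600)×54.6 + (60/600)×42.3 = 47.205%
Post-stratified estimate weights by population shares:
  0.42×40.9 + 0.21×54.6 + 0.37×42.3 = 44.295%
Difference = 44.295 − 47.205 = -2.91 pp.

-2.9 percentage points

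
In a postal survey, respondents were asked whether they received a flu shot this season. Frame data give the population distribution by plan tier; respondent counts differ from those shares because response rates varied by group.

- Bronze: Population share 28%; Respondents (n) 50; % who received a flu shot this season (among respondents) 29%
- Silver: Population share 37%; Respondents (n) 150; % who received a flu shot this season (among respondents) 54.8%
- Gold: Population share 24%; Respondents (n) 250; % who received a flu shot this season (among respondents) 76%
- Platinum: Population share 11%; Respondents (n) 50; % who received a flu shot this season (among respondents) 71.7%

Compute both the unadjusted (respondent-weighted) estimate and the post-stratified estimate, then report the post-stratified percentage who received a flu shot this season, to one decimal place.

Without adjustment, the pooled respondent share is:
  (50/500)×29 + (150/500)×54.8 + (250/500)×76 + (50/500)×71.7 = 64.51%
Reweighting by population plan tier shares:
  0.28×29 + 0.37×54.8 + 0.24×76 + 0.11×71.7 = 54.523%

54.5%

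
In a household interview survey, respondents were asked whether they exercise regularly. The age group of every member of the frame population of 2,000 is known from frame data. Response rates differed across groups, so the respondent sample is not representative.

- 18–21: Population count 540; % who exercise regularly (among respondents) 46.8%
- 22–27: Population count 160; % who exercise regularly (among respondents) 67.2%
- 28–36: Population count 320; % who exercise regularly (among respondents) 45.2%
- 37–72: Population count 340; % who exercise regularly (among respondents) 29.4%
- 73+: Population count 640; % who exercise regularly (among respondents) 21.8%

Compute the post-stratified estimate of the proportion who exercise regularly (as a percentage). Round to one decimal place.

Weight each group's respondent value by its population share:
  18–21: (540/2,000) × 46.8 = 12.636
  22–27: (160/2,000) × 67.2 = 5.376
  28–36: (320/2,000) × 45.2 = 7.232
  37–72: (340/2,000) × 29.4 = 4.998
  73+: (640/2,000) × 21.8 = 6.976
Post-stratified estimate = 37.218 → 37.2%.

37.2%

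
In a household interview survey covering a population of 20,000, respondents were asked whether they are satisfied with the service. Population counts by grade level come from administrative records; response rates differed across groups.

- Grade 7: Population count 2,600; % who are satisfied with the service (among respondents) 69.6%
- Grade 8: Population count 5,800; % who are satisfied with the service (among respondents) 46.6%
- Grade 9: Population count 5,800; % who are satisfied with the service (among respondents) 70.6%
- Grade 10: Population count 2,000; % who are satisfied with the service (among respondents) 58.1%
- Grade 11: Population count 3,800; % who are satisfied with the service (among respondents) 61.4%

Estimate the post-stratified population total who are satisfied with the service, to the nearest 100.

12,100

Estimated count per cell = population count × respondent percentage:
  Grade 7: 2,600 × 69.6% = 1809.6
  Grade 8: 5,800 × 46.6% = 2702.8
  Grade 9: 5,800 × 70.6% = 4094.8
  Grade 10: 2,000 × 58.1% = 1162
  Grade 11: 3,800 × 61.4% = 2333.2
Estimated total = 12102.4 → 12,100.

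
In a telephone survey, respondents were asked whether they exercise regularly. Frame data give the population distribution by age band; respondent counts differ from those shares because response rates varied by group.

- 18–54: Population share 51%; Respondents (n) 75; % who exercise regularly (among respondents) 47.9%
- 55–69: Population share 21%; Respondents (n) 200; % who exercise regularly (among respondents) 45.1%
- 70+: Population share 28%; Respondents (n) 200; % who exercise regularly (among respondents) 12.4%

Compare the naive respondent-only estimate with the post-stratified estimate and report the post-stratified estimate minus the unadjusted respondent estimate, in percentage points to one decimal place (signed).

Without adjustment, the pooled respondent share is:
  (75/475)×47.9 + (200/475)×45.1 + (200/475)×12.4 = 31.7737%
Reweighting by population age band shares:
  0.51×47.9 + 0.21×45.1 + 0.28×12.4 = 37.372%
Difference = 37.372 − 31.7737 = 5.5983 pp.

+5.6 percentage points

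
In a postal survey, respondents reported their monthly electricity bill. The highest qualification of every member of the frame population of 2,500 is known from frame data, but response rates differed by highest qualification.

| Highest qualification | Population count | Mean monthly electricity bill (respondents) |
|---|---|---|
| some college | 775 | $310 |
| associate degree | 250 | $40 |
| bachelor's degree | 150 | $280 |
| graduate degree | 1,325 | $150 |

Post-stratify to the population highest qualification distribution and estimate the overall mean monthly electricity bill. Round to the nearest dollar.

Post-stratification weights by population share, not respondent share:
  some college: (775/2,500) × 310 = 96.1
  associate degree: (250/2,500) × 40 = 4
  bachelor's degree: (150/2,500) × 280 = 16.8
  graduate degree: (1,325/2,500) × 150 = 79.5
Post-stratified estimate = 196.4 → $196.

$196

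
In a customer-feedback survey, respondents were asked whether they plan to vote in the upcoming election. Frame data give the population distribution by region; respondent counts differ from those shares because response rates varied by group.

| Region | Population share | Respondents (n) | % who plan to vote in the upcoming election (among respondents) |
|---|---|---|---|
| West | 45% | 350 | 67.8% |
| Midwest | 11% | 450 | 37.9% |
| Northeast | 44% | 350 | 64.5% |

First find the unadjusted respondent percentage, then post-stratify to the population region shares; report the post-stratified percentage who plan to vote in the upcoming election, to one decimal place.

63.1%

Without adjustment, the pooled respondent share is:
  (350/1150)×67.8 + (450/1150)×37.9 + (350/1150)×64.5 = 55.0957%
Reweighting by population region shares:
  0.45×67.8 + 0.11×37.9 + 0.44×64.5 = 63.059%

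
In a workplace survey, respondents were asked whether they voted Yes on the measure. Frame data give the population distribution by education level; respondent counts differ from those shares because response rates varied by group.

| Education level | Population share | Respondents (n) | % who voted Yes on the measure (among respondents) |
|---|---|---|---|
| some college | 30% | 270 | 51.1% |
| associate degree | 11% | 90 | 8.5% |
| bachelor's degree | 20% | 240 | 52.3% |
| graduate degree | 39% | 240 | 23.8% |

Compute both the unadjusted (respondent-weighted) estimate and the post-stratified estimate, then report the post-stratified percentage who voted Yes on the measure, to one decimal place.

Naive respondent-only estimate (weights = respondent counts):
  (270/840)×51.1 + (90/840)×8.5 + (240/840)×52.3 + (240/840)×23.8 = 39.0786%
Post-stratified estimate weights by population shares:
  0.3×51.1 + 0.11×8.5 + 0.2×52.3 + 0.39×23.8 = 36.007%

36.0%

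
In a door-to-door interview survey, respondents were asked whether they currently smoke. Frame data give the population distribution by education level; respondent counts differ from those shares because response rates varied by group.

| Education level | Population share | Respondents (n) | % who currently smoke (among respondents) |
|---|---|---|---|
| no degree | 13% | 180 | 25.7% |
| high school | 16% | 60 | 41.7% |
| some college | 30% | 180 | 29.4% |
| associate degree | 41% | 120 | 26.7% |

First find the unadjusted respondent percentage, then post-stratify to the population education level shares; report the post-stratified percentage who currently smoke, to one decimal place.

Without adjustment, the pooled respondent share is:
  (180/540)×25.7 + (60/540)×41.7 + (180/540)×29.4 + (120/540)×26.7 = 28.9333%
Reweighting by population education level shares:
  0.13×25.7 + 0.16×41.7 + 0.3×29.4 + 0.41×26.7 = 29.78%

29.8%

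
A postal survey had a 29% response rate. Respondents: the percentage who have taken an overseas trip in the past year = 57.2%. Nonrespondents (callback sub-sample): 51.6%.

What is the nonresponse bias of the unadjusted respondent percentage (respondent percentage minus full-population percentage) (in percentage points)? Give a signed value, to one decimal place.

Nonresponse fraction = 1 − 0.29 = 0.71.
Bias = (nonresponse fraction) × (respondent percentage − nonrespondent percentage)
     = 0.71 × (57.2 − 51.6) = 0.71 × 5.6 = 3.976.

+4.0 percentage points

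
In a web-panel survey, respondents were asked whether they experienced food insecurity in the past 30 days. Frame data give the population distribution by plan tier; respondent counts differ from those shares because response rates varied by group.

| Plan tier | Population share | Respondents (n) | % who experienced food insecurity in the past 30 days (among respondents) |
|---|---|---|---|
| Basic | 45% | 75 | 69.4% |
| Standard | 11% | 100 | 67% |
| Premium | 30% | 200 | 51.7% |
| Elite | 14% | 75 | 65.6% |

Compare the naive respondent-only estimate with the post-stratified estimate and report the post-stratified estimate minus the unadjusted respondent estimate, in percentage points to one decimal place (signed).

Unadjusted (pooled respondent) estimate weights by respondent counts:
  (75/450)×69.4 + (100/450)×67 + (200/450)×51.7 + (75/450)×65.6 = 60.3667%
Post-stratifying to population shares instead:
  0.45×69.4 + 0.11×67 + 0.3×51.7 + 0.14×65.6 = 63.294%
Difference = 63.294 − 60.3667 = 2.9273 pp.

+2.9 percentage points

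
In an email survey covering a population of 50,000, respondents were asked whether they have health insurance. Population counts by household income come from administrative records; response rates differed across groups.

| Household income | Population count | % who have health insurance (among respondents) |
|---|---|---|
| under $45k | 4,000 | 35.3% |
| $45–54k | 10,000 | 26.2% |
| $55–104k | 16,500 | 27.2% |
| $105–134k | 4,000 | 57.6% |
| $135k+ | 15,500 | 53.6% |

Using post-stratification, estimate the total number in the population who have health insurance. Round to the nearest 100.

19,100

Each cell contributes its population count × the respondent rate:
  under $45k: 4,000 × 35.3% = 1412
  $45–54k: 10,000 × 26.2% = 2620
  $55–104k: 16,500 × 27.2% = 4488
  $105–134k: 4,000 × 57.6% = 2304
  $135k+: 15,500 × 53.6% = 8308
Estimated total = 19,132 → 19,100.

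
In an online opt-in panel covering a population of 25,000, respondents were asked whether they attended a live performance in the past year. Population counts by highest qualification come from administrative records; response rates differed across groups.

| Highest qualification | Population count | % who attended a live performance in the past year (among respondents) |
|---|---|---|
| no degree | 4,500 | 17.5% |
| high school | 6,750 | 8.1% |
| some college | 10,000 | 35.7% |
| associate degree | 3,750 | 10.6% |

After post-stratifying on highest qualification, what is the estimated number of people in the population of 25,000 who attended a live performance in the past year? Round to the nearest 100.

5,300

Estimated count per cell = population count × respondent percentage:
  no degree: 4,500 × 17.5% = 787.5
  high school: 6,750 × 8.1% = 546.75
  some college: 10,000 × 35.7% = 3570
  associate degree: 3,750 × 10.6% = 397.5
Estimated total = 5301.75 → 5,300.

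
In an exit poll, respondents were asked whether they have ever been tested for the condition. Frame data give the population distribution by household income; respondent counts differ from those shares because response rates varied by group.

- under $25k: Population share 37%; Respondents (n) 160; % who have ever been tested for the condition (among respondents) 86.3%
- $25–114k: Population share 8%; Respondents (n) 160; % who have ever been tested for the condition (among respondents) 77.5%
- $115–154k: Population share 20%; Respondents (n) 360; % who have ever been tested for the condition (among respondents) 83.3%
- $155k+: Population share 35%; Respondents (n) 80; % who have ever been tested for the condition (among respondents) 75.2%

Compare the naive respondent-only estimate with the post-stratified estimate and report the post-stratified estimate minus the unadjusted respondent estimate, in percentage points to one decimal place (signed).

Without adjustment, the pooled respondent share is:
  (160/760)×86.3 + (160/760)×77.5 + (360/760)×83.3 + (80/760)×75.2 = 81.8579%
Post-stratified estimate weights by population shares:
  0.37×86.3 + 0.08×77.5 + 0.2×83.3 + 0.35×75.2 = 81.111%
Difference = 81.111 − 81.8579 = -0.7469 pp.

-0.7 percentage points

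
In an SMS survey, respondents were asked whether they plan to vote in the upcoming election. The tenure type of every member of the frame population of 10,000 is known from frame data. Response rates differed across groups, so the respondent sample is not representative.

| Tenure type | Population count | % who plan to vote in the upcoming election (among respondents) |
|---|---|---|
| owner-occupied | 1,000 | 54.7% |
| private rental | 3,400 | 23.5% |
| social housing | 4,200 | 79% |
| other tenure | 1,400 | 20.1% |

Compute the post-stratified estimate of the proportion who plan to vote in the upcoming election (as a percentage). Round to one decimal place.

Weight each group's respondent value by its population share:
  owner-occupied: (1,000/10,000) × 54.7 = 5.47
  private rental: (3,400/10,000) × 23.5 = 7.99
  social housing: (4,200/10,000) × 79 = 33.18
  other tenure: (1,400/10,000) × 20.1 = 2.814
Post-stratified estimate = 49.454 → 49.5%.

49.5%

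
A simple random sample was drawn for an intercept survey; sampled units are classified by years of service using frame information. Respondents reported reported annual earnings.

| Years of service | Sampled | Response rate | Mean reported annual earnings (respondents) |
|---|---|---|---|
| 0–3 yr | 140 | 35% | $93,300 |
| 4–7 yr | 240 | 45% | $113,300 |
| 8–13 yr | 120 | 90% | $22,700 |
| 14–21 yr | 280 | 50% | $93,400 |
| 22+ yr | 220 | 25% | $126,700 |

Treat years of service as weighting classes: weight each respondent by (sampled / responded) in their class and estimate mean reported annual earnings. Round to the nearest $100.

Each respondent's weight = sampled/responded in their class; summing within a class gives n_sampled, so:
  0–3 yr: 140 × 93,300 = 13,062,000
  4–7 yr: 240 × 113,300 = 27,192,000
  8–13 yr: 120 × 22,700 = 2,724,000
  14–21 yr: 280 × 93,400 = 26,152,000
  22+ yr: 220 × 126,700 = 27,874,000
Adjusted estimate = 97,004,000 / 1,000 = 97,004 → $97,000.

$97,000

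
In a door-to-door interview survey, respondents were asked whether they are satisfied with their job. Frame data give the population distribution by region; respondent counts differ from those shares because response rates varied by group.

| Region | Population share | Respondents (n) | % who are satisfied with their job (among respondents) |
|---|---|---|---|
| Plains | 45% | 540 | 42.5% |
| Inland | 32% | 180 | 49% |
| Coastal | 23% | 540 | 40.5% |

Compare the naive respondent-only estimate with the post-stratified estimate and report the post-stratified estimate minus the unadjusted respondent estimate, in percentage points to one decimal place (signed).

+1.5 percentage points

Unadjusted (pooled respondent) estimate weights by respondent counts:
  (540/1260)×42.5 + (180/1260)×49 + (540/1260)×40.5 = 42.5714%
Reweighting by population region shares:
  0.45×42.5 + 0.32×49 + 0.23×40.5 = 44.12%
Difference = 44.12 − 42.5714 = 1.5486 pp.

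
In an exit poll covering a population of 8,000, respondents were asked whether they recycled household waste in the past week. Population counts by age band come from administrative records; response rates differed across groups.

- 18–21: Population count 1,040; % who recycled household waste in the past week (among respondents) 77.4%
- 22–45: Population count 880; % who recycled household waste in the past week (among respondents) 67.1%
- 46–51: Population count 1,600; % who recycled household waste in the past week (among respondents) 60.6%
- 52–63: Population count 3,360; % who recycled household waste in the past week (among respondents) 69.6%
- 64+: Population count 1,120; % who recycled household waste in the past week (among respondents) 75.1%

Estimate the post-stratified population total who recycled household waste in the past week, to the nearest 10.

5,540

Each cell contributes its population count × the respondent rate:
  18–21: 1,040 × 77.4% = 804.96
  22–45: 880 × 67.1% = 590.48
  46–51: 1,600 × 60.6% = 969.6
  52–63: 3,360 × 69.6% = 2338.56
  64+: 1,120 × 75.1% = 841.12
Estimated total = 5544.72 → 5,540.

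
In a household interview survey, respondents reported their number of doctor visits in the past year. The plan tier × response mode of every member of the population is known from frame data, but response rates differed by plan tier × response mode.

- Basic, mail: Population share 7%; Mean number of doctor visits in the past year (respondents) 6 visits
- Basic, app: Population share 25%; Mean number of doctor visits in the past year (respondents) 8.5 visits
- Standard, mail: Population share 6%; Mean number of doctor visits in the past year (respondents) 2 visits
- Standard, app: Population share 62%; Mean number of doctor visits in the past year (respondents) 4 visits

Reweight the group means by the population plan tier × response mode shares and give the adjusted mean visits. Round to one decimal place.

5.1

Weight each group's respondent value by its population share:
  Basic, mail: 0.07 × 6 = 0.42
  Basic, app: 0.25 × 8.5 = 2.125
  Standard, mail: 0.06 × 2 = 0.12
  Standard, app: 0.62 × 4 = 2.48
Post-stratified estimate = 5.145 → 5.1.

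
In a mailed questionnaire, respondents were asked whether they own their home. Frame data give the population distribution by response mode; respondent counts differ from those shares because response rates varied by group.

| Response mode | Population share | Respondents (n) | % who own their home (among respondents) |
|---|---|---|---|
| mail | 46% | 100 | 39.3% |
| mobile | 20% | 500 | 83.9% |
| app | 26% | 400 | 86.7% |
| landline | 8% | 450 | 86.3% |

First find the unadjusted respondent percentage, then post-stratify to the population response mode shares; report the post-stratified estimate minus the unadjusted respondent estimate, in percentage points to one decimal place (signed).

Unadjusted (pooled respondent) estimate weights by respondent counts:
  (100/1450)×39.3 + (500/1450)×83.9 + (400/1450)×86.7 + (450/1450)×86.3 = 82.3414%
Post-stratified estimate weights by population shares:
  0.46×39.3 + 0.2×83.9 + 0.26×86.7 + 0.08×86.3 = 64.304%
Difference = 64.304 − 82.3414 = -18.0374 pp.

-18.0 percentage points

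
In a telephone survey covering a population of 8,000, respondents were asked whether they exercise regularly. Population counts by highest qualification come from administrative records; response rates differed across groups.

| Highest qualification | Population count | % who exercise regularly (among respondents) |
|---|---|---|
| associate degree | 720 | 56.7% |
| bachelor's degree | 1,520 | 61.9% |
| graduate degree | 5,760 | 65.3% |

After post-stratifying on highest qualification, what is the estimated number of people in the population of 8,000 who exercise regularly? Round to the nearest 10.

Estimated count per cell = population count × respondent percentage:
  associate degree: 720 × 56.7% = 408.24
  bachelor's degree: 1,520 × 61.9% = 940.88
  graduate degree: 5,760 × 65.3% = 3761.28
Estimated total = 5110.4 → 5,110.

5,110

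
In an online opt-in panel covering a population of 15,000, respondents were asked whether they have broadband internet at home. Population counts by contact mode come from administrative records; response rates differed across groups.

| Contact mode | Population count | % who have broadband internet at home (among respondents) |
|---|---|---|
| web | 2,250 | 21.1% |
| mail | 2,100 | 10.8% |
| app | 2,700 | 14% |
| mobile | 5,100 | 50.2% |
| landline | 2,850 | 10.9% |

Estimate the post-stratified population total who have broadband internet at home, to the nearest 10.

Estimated count per cell = population count × respondent percentage:
  web: 2,250 × 21.1% = 474.75
  mail: 2,100 × 10.8% = 226.8
  app: 2,700 × 14% = 378
  mobile: 5,100 × 50.2% = 2560.2
  landline: 2,850 × 10.9% = 310.65
Estimated total = 3950.4 → 3,950.

3,950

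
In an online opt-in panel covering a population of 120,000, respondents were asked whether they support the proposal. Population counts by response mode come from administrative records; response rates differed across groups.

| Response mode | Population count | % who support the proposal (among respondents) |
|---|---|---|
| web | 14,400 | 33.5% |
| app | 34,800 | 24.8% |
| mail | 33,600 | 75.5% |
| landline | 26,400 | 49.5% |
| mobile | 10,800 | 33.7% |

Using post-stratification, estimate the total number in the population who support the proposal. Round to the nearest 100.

Each cell contributes its population count × the respondent rate:
  web: 14,400 × 33.5% = 4824
  app: 34,800 × 24.8% = 8630.4
  mail: 33,600 × 75.5% = 25,368
  landline: 26,400 × 49.5% = 13,068
  mobile: 10,800 × 33.7% = 3639.6
Estimated total = 55,530 → 55,500.

55,500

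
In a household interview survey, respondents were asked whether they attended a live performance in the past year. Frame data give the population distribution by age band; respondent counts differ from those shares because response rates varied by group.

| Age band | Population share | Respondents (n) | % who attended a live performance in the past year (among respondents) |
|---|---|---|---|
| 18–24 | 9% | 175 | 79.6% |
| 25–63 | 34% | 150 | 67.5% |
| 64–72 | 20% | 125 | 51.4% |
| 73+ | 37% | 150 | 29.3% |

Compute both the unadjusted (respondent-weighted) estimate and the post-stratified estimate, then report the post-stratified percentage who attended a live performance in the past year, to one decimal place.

51.2%

Naive respondent-only estimate (weights = respondent counts):
  (175/600)×79.6 + (150/600)×67.5 + (125/600)×51.4 + (150/600)×29.3 = 58.125%
Post-stratified estimate weights by population shares:
  0.09×79.6 + 0.34×67.5 + 0.2×51.4 + 0.37×29.3 = 51.235%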